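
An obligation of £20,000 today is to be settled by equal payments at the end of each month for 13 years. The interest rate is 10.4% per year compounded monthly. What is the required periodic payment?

Level ordinary annuity; solve PV = PMT × [(1 − (1+r)^−n)/r] for PMT.
Periodic rate r = 0.104/12 per month; n is counted in months.
With n = 156: PMT = 20,000 / ([(1 − (1+r)^−n)/r]) = £234.31

£234.31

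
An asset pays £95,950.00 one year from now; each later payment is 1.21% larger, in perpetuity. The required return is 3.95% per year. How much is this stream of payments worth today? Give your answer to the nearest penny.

Periodic rate r = 0.0395 per year.
Growing perpetuity (Gordon): PV = PMT₁ / (r − g) = 95,950 / (r − 0.0121) = £3,501,824.82.

£3,501,824.82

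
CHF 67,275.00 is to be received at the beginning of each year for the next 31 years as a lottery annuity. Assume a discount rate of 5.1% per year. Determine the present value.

CHF 1,089,771.54

This is an annuity due: 31 payments of CHF 67,275.00 at the beginning of each year.
Periodic rate r = 0.051 per year.
PV = PMT × [(1 − (1+r)^−n)/r] × (1+r) = 67,275 × [1 − (1+r)^−31] / r × (1+r) = CHF 1,089,771.54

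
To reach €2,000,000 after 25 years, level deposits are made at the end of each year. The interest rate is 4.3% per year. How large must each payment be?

Level ordinary annuity; solve FV = PMT × [((1+r)^n − 1)/r] for PMT.
Periodic rate r = 0.043 per year.
With n = 25: PMT = 2,000,000 / ([((1+r)^n − 1)/r]) = €46,115.36

€46,115.36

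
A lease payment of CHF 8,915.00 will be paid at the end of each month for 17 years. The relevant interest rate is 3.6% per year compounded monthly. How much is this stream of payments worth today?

This is an ordinary annuity: 204 payments of CHF 8,915.00 at the end of each month.
Periodic rate r = 0.036/12 per month; n is counted in months.
PV = PMT × [(1 − (1+r)^−n)/r] = 8,915 × [1 − (1+r)^−204] / r = CHF 1,358,758.07

CHF 1,358,758.07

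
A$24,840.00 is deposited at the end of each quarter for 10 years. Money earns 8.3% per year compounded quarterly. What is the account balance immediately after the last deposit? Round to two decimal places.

A$1,525,022.65

This is an ordinary annuity: 40 deposits of A$24,840.00 at the end of each quarter.
Periodic rate r = 0.083/4 per quarter; n is counted in quarters.
FV = PMT × [((1+r)^n − 1)/r] = 24,840 × [(1+r)^40 − 1] / r = A$1,525,022.65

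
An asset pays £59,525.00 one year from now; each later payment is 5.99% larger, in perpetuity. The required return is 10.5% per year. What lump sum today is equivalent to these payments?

Periodic rate r = 0.105 per year.
Growing perpetuity (Gordon): PV = PMT₁ / (r − g) = 59,525 / (r − 0.0599) = £1,319,844.79.

£1,319,844.79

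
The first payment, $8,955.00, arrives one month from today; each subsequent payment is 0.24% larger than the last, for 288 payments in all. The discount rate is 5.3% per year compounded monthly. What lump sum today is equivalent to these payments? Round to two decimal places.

Periodic rate r = 0.053/12 per month; n is counted in months.
Growing ordinary annuity: PV = PMT₁ × [1 − ((1+g)/(1+r))^n] / (r − g) = 8,955 × [1 − ((1+0.0024)/(1+r))^288] / (r − 0.0024) = $1,951,352.32.

$1,951,352.32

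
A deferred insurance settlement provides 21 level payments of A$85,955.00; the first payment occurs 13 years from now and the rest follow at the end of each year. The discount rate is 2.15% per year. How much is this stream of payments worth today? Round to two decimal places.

A$1,115,847.35

Ordinary annuity of 21 payments, first payment at period 13.
Periodic rate r = 0.0215 per year.
The ordinary-annuity PV formula values the stream one period before the first payment (period 12); discount that back 12 periods:
PV₀ = 85,955 × [1 − (1+r)^−21] / r × (1+r)^−12 = A$1,115,847.35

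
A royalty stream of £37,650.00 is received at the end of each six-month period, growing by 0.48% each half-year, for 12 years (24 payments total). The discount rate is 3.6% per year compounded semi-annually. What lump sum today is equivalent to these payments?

£767,035.78

Periodic rate r = 0.036/2 per half-year; n is counted in half-years.
Growing ordinary annuity: PV = PMT₁ × [1 − ((1+g)/(1+r))^n] / (r − g) = 37,650 × [1 − ((1+0.0048)/(1+r))^24] / (r − 0.0048) = £767,035.78.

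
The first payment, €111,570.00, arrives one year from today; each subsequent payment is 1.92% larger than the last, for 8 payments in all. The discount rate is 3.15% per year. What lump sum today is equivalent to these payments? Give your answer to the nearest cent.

€830,037.80

Periodic rate r = 0.0315 per year.
Growing ordinary annuity: PV = PMT₁ × [1 − ((1+g)/(1+r))^n] / (r − g) = 111,570 × [1 − ((1+0.0192)/(1+r))^8] / (r − 0.0192) = €830,037.80.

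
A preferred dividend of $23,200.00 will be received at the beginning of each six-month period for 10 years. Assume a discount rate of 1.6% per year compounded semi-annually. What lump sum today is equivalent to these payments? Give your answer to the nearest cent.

$430,626.99

This is an annuity due: 20 payments of $23,200.00 at the beginning of each six-month period.
Periodic rate r = 0.016/2 per half-year; n is counted in half-years.
PV = PMT × [(1 − (1+r)^−n)/r] × (1+r) = 23,200 × [1 − (1+r)^−20] / r × (1+r) = $430,626.99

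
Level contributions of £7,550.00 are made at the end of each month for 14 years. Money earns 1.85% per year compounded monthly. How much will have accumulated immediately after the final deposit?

This is an ordinary annuity: 168 deposits of £7,550.00 at the end of each month.
Periodic rate r = 0.0185/12 per month; n is counted in months.
FV = PMT × [((1+r)^n − 1)/r] = 7,550 × [(1+r)^168 − 1] / r = £1,446,541.29

£1,446,541.29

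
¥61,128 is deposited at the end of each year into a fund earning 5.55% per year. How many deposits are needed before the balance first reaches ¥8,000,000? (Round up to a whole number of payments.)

40 payments

Periodic rate r = 0.0555 per year.
Ordinary annuity FV: 8,000,000 = 61,128 × [((1+r)^n − 1)/r].
(1+r)^n = 1 + 8,000,000 × r / 61,128, so n = ln(1 + 8,000,000·r/61,128) / ln(1+r) = 39.10.
Round up to a whole number of payments: n = 40.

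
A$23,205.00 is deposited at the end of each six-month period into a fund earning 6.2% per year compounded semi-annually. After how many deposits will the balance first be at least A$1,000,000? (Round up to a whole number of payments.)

Periodic rate r = 0.062/2 per half-year; n is counted in half-years.
Ordinary annuity FV: 1,000,000 = 23,205 × [((1+r)^n − 1)/r].
(1+r)^n = 1 + 1,000,000 × r / 23,205, so n = ln(1 + 1,000,000·r/23,205) / ln(1+r) = 27.79.
Round up to a whole number of payments: n = 28.

28 payments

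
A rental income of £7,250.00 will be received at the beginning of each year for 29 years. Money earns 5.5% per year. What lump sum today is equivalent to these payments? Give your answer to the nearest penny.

This is an annuity due: 29 payments of £7,250.00 at the beginning of each year.
Periodic rate r = 0.055 per year.
PV = PMT × [(1 − (1+r)^−n)/r] × (1+r) = 7,250 × [1 − (1+r)^−29] / r × (1+r) = £109,630.31

£109,630.31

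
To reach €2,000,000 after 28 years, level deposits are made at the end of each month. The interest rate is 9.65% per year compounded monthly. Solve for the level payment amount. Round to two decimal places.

€1,169.76

Level ordinary annuity; solve FV = PMT × [((1+r)^n − 1)/r] for PMT.
Periodic rate r = 0.0965/12 per month; n is counted in months.
With n = 336: PMT = 2,000,000 / ([((1+r)^n − 1)/r]) = €1,169.76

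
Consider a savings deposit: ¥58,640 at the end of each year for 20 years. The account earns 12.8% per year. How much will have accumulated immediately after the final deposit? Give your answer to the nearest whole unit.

This is an ordinary annuity: 20 deposits of ¥58,640 at the end of each year.
Periodic rate r = 0.128 per year.
FV = PMT × [((1+r)^n − 1)/r] = 58,640 × [(1+r)^20 − 1] / r = ¥4,637,131

¥4,637,131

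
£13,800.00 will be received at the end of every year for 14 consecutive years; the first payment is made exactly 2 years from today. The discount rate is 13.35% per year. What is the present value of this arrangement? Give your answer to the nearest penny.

Ordinary annuity of 14 payments, first payment at period 2.
Periodic rate r = 0.1335 per year.
The ordinary-annuity PV formula values the stream one period before the first payment (period 1); discount that back 1 periods:
PV₀ = 13,800 × [1 − (1+r)^−14] / r × (1+r)^−1 = £75,417.27

£75,417.27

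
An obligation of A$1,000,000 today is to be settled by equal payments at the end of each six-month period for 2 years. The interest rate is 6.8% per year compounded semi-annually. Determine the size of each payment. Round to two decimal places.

A$271,605.13

Level ordinary annuity; solve PV = PMT × [(1 − (1+r)^−n)/r] for PMT.
Periodic rate r = 0.068/2 per half-year; n is counted in half-years.
With n = 4: PMT = 1,000,000 / ([(1 − (1+r)^−n)/r]) = A$271,605.13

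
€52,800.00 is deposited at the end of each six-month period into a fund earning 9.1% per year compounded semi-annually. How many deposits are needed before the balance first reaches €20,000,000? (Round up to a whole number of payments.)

Periodic rate r = 0.091/2 per half-year; n is counted in half-years.
Ordinary annuity FV: 20,000,000 = 52,800 × [((1+r)^n − 1)/r].
(1+r)^n = 1 + 20,000,000 × r / 52,800, so n = ln(1 + 20,000,000·r/52,800) / ln(1+r) = 65.25.
Round up to a whole number of payments: n = 66.

66 payments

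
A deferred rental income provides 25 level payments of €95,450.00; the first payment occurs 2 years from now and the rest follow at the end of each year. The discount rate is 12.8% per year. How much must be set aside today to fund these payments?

Ordinary annuity of 25 payments, first payment at period 2.
Periodic rate r = 0.128 per year.
The ordinary-annuity PV formula values the stream one period before the first payment (period 1); discount that back 1 periods:
PV₀ = 95,450 × [1 − (1+r)^−25] / r × (1+r)^−1 = €628,535.95

€628,535.95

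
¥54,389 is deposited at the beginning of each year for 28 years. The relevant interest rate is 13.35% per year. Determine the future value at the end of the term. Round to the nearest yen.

¥14,964,227

This is an annuity due: 28 deposits of ¥54,389 at the beginning of each year.
Periodic rate r = 0.1335 per year.
FV = PMT × [((1+r)^n − 1)/r] × (1+r) = 54,389 × [(1+r)^28 − 1] / r × (1+r) = ¥14,964,227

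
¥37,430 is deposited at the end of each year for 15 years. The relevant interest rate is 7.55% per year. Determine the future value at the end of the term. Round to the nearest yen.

¥981,404

This is an ordinary annuity: 15 deposits of ¥37,430 at the end of each year.
Periodic rate r = 0.0755 per year.
FV = PMT × [((1+r)^n − 1)/r] = 37,430 × [(1+r)^15 − 1] / r = ¥981,404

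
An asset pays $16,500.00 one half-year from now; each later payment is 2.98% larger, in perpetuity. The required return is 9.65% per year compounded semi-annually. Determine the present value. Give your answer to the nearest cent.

$894,308.94

Periodic rate r = 0.0965/2 per half-year.
Growing perpetuity (Gordon): PV = PMT₁ / (r − g) = 16,500 / (r − 0.0298) = $894,308.94.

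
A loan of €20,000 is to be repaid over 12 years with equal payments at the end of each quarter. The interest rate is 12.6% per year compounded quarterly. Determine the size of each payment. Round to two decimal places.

€813.61

Level ordinary annuity; solve PV = PMT × [(1 − (1+r)^−n)/r] for PMT.
Periodic rate r = 0.126/4 per quarter; n is counted in quarters.
With n = 48: PMT = 20,000 / ([(1 − (1+r)^−n)/r]) = €813.61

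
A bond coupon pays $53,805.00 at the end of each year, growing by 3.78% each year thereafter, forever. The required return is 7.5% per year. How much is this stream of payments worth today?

$1,446,370.97

Periodic rate r = 0.075 per year.
Growing perpetuity (Gordon): PV = PMT₁ / (r − g) = 53,805 / (r − 0.0378) = $1,446,370.97.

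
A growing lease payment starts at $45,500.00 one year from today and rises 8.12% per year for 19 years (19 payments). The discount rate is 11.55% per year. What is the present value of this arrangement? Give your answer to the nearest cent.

Periodic rate r = 0.1155 per year.
Growing ordinary annuity: PV = PMT₁ × [1 − ((1+g)/(1+r))^n] / (r − g) = 45,500 × [1 − ((1+0.0812)/(1+r))^19] / (r − 0.0812) = $593,689.10.

$593,689.10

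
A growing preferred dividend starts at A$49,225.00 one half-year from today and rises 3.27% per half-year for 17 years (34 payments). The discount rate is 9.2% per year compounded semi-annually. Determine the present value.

Periodic rate r = 0.092/2 per half-year; n is counted in half-years.
Growing ordinary annuity: PV = PMT₁ × [1 − ((1+g)/(1+r))^n] / (r − g) = 49,225 × [1 − ((1+0.0327)/(1+r))^34] / (r − 0.0327) = A$1,305,723.50.

A$1,305,723.50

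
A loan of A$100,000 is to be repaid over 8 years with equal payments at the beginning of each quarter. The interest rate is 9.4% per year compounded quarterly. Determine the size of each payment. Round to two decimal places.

A$4,377.94

Level annuity due; solve PV = PMT × [(1 − (1+r)^−n)/r] × (1+r) for PMT.
Periodic rate r = 0.094/4 per quarter; n is counted in quarters.
With n = 32: PMT = 100,000 / ([(1 − (1+r)^−n)/r] × (1+r)) = A$4,377.94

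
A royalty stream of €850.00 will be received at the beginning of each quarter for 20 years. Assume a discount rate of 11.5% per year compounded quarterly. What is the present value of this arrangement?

This is an annuity due: 80 payments of €850.00 at the beginning of each quarter.
Periodic rate r = 0.115/4 per quarter; n is counted in quarters.
PV = PMT × [(1 − (1+r)^−n)/r] × (1+r) = 850 × [1 − (1+r)^−80] / r × (1+r) = €27,265.27

€27,265.27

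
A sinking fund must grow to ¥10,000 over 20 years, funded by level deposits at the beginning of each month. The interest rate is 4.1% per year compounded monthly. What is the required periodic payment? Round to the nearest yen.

¥27

Level annuity due; solve FV = PMT × [((1+r)^n − 1)/r] × (1+r) for PMT.
Periodic rate r = 0.041/12 per month; n is counted in months.
With n = 240: PMT = 10,000 / ([((1+r)^n − 1)/r] × (1+r)) = ¥27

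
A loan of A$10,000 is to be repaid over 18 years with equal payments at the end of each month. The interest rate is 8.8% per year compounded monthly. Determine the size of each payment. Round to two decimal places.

Level ordinary annuity; solve PV = PMT × [(1 − (1+r)^−n)/r] for PMT.
Periodic rate r = 0.088/12 per month; n is counted in months.
With n = 216: PMT = 10,000 / ([(1 − (1+r)^−n)/r]) = A$92.40

A$92.40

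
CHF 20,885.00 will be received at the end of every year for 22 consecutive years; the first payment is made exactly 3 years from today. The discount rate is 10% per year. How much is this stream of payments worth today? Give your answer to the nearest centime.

Ordinary annuity of 22 payments, first payment at period 3.
Periodic rate r = 0.1 per year.
The ordinary-annuity PV formula values the stream one period before the first payment (period 2); discount that back 2 periods:
PV₀ = 20,885 × [1 − (1+r)^−22] / r × (1+r)^−2 = CHF 151,399.68

CHF 151,399.68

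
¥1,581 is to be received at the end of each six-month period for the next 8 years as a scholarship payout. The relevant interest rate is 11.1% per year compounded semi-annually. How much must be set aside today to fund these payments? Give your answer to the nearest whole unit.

This is an ordinary annuity: 16 payments of ¥1,581 at the end of each six-month period.
Periodic rate r = 0.111/2 per half-year; n is counted in half-years.
PV = PMT × [(1 − (1+r)^−n)/r] = 1,581 × [1 − (1+r)^−16] / r = ¥16,483

¥16,483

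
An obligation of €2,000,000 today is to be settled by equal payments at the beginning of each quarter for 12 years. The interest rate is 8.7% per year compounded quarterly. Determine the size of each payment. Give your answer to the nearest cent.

Level annuity due; solve PV = PMT × [(1 − (1+r)^−n)/r] × (1+r) for PMT.
Periodic rate r = 0.087/4 per quarter; n is counted in quarters.
With n = 48: PMT = 2,000,000 / ([(1 − (1+r)^−n)/r] × (1+r)) = €66,109.31

€66,109.31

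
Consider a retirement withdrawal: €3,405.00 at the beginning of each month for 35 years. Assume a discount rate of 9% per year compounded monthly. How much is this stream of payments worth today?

€437,572.48

This is an annuity due: 420 payments of €3,405.00 at the beginning of each month.
Periodic rate r = 0.09/12 per month; n is counted in months.
PV = PMT × [(1 − (1+r)^−n)/r] × (1+r) = 3,405 × [1 − (1+r)^−420] / r × (1+r) = €437,572.48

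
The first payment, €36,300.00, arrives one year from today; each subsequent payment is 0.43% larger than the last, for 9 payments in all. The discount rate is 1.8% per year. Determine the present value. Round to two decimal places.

€304,179.41

Periodic rate r = 0.018 per year.
Growing ordinary annuity: PV = PMT₁ × [1 − ((1+g)/(1+r))^n] / (r − g) = 36,300 × [1 − ((1+0.0043)/(1+r))^9] / (r − 0.0043) = €304,179.41.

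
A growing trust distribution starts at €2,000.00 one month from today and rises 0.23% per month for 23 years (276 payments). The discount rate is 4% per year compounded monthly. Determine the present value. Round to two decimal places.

Periodic rate r = 0.04/12 per month; n is counted in months.
Growing ordinary annuity: PV = PMT₁ × [1 − ((1+g)/(1+r))^n] / (r − g) = 2,000 × [1 − ((1+0.0023)/(1+r))^276] / (r − 0.0023) = €479,097.34.

€479,097.34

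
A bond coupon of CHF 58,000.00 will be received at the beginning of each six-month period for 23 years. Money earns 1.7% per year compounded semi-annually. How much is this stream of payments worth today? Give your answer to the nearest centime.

CHF 2,219,302.00

This is an annuity due: 46 payments of CHF 58,000.00 at the beginning of each six-month period.
Periodic rate r = 0.017/2 per half-year; n is counted in half-years.
PV = PMT × [(1 − (1+r)^−n)/r] × (1+r) = 58,000 × [1 − (1+r)^−46] / r × (1+r) = CHF 2,219,302.00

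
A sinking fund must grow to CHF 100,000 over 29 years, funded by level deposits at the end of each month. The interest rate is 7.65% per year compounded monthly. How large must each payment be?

Level ordinary annuity; solve FV = PMT × [((1+r)^n − 1)/r] for PMT.
Periodic rate r = 0.0765/12 per month; n is counted in months.
With n = 348: PMT = 100,000 / ([((1+r)^n − 1)/r]) = CHF 78.42

CHF 78.42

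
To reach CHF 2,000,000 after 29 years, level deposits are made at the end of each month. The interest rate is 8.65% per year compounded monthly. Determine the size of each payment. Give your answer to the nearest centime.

Level ordinary annuity; solve FV = PMT × [((1+r)^n − 1)/r] for PMT.
Periodic rate r = 0.0865/12 per month; n is counted in months.
With n = 348: PMT = 2,000,000 / ([((1+r)^n − 1)/r]) = CHF 1,289.92

CHF 1,289.92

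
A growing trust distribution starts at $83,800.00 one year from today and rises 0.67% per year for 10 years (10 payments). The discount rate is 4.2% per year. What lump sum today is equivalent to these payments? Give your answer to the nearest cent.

$692,066.18

Periodic rate r = 0.042 per year.
Growing ordinary annuity: PV = PMT₁ × [1 − ((1+g)/(1+r))^n] / (r − g) = 83,800 × [1 − ((1+0.0067)/(1+r))^10] / (r − 0.0067) = $692,066.18.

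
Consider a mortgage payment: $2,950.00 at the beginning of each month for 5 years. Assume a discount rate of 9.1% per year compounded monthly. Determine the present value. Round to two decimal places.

$142,854.90

This is an annuity due: 60 payments of $2,950.00 at the beginning of each month.
Periodic rate r = 0.091/12 per month; n is counted in months.
PV = PMT × [(1 − (1+r)^−n)/r] × (1+r) = 2,950 × [1 − (1+r)^−60] / r × (1+r) = $142,854.90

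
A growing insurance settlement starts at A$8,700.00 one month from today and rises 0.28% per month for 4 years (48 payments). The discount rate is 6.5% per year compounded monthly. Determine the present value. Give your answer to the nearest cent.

Periodic rate r = 0.065/12 per month; n is counted in months.
Growing ordinary annuity: PV = PMT₁ × [1 − ((1+g)/(1+r))^n] / (r − g) = 8,700 × [1 − ((1+0.0028)/(1+r))^48] / (r − 0.0028) = A$390,931.93.

A$390,931.93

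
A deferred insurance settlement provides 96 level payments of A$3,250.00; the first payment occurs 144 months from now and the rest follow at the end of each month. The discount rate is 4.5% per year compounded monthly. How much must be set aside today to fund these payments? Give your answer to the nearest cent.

Ordinary annuity of 96 payments, first payment at period 144.
Periodic rate r = 0.045/12 per month; n is counted in months.
The ordinary-annuity PV formula values the stream one period before the first payment (period 143); discount that back 143 periods:
PV₀ = 3,250 × [1 − (1+r)^−96] / r × (1+r)^−143 = A$153,177.10

A$153,177.10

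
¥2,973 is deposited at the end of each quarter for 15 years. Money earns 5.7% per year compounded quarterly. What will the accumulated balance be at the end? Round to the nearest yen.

This is an ordinary annuity: 60 deposits of ¥2,973 at the end of each quarter.
Periodic rate r = 0.057/4 per quarter; n is counted in quarters.
FV = PMT × [((1+r)^n − 1)/r] = 2,973 × [(1+r)^60 − 1] / r = ¥278,988

¥278,988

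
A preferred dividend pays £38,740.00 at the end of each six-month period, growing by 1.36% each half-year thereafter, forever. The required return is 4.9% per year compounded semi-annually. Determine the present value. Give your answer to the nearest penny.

£3,554,128.44

Periodic rate r = 0.049/2 per half-year.
Growing perpetuity (Gordon): PV = PMT₁ / (r − g) = 38,740 / (r − 0.0136) = £3,554,128.44.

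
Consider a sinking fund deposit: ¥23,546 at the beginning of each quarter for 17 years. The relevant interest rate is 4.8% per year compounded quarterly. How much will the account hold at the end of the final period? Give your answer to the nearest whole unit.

This is an annuity due: 68 deposits of ¥23,546 at the beginning of each quarter.
Periodic rate r = 0.048/4 per quarter; n is counted in quarters.
FV = PMT × [((1+r)^n − 1)/r] × (1+r) = 23,546 × [(1+r)^68 − 1] / r × (1+r) = ¥2,483,091

¥2,483,091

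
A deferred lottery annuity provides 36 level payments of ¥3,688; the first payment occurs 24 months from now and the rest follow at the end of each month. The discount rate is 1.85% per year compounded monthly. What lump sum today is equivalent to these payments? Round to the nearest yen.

¥124,562

Ordinary annuity of 36 payments, first payment at period 24.
Periodic rate r = 0.0185/12 per month; n is counted in months.
The ordinary-annuity PV formula values the stream one period before the first payment (period 23); discount that back 23 periods:
PV₀ = 3,688 × [1 − (1+r)^−36] / r × (1+r)^−23 = ¥124,562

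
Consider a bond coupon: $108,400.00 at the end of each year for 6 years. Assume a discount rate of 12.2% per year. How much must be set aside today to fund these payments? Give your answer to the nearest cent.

This is an ordinary annuity: 6 payments of $108,400.00 at the end of each year.
Periodic rate r = 0.122 per year.
PV = PMT × [(1 − (1+r)^−n)/r] = 108,400 × [1 − (1+r)^−6] / r = $443,163.46

$443,163.46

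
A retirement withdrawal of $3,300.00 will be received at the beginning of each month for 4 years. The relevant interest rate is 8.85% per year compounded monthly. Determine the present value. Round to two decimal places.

This is an annuity due: 48 payments of $3,300.00 at the beginning of each month.
Periodic rate r = 0.0885/12 per month; n is counted in months.
PV = PMT × [(1 − (1+r)^−n)/r] × (1+r) = 3,300 × [1 − (1+r)^−48] / r × (1+r) = $133,970.90

$133,970.90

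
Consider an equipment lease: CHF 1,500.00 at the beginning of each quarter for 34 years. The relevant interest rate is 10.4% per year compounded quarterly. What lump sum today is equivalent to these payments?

This is an annuity due: 136 payments of CHF 1,500.00 at the beginning of each quarter.
Periodic rate r = 0.104/4 per quarter; n is counted in quarters.
PV = PMT × [(1 − (1+r)^−n)/r] × (1+r) = 1,500 × [1 − (1+r)^−136] / r × (1+r) = CHF 57,388.36

CHF 57,388.36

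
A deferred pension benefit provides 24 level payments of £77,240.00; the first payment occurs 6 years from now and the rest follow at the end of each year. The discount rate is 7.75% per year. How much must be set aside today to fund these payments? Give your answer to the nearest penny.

Ordinary annuity of 24 payments, first payment at period 6.
Periodic rate r = 0.0775 per year.
The ordinary-annuity PV formula values the stream one period before the first payment (period 5); discount that back 5 periods:
PV₀ = 77,240 × [1 − (1+r)^−24] / r × (1+r)^−5 = £571,801.92

£571,801.92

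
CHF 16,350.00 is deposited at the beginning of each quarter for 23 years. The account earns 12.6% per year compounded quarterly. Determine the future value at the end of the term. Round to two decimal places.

This is an annuity due: 92 deposits of CHF 16,350.00 at the beginning of each quarter.
Periodic rate r = 0.126/4 per quarter; n is counted in quarters.
FV = PMT × [((1+r)^n − 1)/r] × (1+r) = 16,350 × [(1+r)^92 − 1] / r × (1+r) = CHF 8,750,968.63

CHF 8,750,968.63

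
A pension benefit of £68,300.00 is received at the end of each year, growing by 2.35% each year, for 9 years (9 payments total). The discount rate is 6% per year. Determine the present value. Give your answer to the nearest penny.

£506,129.08

Periodic rate r = 0.06 per year.
Growing ordinary annuity: PV = PMT₁ × [1 − ((1+g)/(1+r))^n] / (r − g) = 68,300 × [1 − ((1+0.0235)/(1+r))^9] / (r − 0.0235) = £506,129.08.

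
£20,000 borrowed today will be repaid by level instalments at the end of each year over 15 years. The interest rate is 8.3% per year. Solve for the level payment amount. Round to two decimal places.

Level ordinary annuity; solve PV = PMT × [(1 − (1+r)^−n)/r] for PMT.
Periodic rate r = 0.083 per year.
With n = 15: PMT = 20,000 / ([(1 − (1+r)^−n)/r]) = £2,379.57

£2,379.57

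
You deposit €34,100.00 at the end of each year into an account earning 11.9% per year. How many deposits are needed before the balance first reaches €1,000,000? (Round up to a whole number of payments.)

14 payments

Periodic rate r = 0.119 per year.
Ordinary annuity FV: 1,000,000 = 34,100 × [((1+r)^n − 1)/r].
(1+r)^n = 1 + 1,000,000 × r / 34,100, so n = ln(1 + 1,000,000·r/34,100) / ln(1+r) = 13.36.
Round up to a whole number of payments: n = 14.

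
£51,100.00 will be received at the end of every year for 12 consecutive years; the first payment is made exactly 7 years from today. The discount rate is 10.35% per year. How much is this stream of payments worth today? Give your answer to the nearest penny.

Ordinary annuity of 12 payments, first payment at period 7.
Periodic rate r = 0.1035 per year.
The ordinary-annuity PV formula values the stream one period before the first payment (period 6); discount that back 6 periods:
PV₀ = 51,100 × [1 − (1+r)^−12] / r × (1+r)^−6 = £189,565.67

£189,565.67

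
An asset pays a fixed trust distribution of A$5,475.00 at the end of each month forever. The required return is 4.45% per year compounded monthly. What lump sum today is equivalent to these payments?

A$1,476,404.49

Periodic rate r = 0.0445/12 per month.
Level perpetuity: PV = PMT / r = 5,475 / (0.0445/12) = A$1,476,404.49.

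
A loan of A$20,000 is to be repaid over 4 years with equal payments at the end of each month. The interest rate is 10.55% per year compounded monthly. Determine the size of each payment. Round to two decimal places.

A$512.55

Level ordinary annuity; solve PV = PMT × [(1 − (1+r)^−n)/r] for PMT.
Periodic rate r = 0.1055/12 per month; n is counted in months.
With n = 48: PMT = 20,000 / ([(1 − (1+r)^−n)/r]) = A$512.55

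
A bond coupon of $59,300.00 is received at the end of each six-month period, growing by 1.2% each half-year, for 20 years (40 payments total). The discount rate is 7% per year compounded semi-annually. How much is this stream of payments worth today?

$1,528,879.46

Periodic rate r = 0.07/2 per half-year; n is counted in half-years.
Growing ordinary annuity: PV = PMT₁ × [1 − ((1+g)/(1+r))^n] / (r − g) = 59,300 × [1 − ((1+0.012)/(1+r))^40] / (r − 0.012) = $1,528,879.46.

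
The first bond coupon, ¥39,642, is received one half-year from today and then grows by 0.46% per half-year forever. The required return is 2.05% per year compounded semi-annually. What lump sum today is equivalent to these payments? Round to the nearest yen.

¥7,016,283

Periodic rate r = 0.0205/2 per half-year.
Growing perpetuity (Gordon): PV = PMT₁ / (r − g) = 39,642 / (r − 0.0046) = ¥7,016,283.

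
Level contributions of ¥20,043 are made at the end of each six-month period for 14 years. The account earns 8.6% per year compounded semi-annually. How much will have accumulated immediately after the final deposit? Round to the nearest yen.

This is an ordinary annuity: 28 deposits of ¥20,043 at the end of each six-month period.
Periodic rate r = 0.086/2 per half-year; n is counted in half-years.
FV = PMT × [((1+r)^n − 1)/r] = 20,043 × [(1+r)^28 − 1] / r = ¥1,049,031

¥1,049,031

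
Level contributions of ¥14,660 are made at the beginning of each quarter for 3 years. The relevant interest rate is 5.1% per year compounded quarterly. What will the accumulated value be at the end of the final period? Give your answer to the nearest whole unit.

This is an annuity due: 12 deposits of ¥14,660 at the beginning of each quarter.
Periodic rate r = 0.051/4 per quarter; n is counted in quarters.
FV = PMT × [((1+r)^n − 1)/r] × (1+r) = 14,660 × [(1+r)^12 − 1] / r × (1+r) = ¥191,203

¥191,203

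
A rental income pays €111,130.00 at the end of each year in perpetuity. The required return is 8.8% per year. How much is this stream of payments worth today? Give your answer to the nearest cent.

Periodic rate r = 0.088 per year.
Level perpetuity: PV = PMT / r = 111,130 / (0.088) = €1,262,840.91.

€1,262,840.91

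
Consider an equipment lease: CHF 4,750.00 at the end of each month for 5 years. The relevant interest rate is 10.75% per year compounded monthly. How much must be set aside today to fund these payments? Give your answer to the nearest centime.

CHF 219,724.77

This is an ordinary annuity: 60 payments of CHF 4,750.00 at the end of each month.
Periodic rate r = 0.1075/12 per month; n is counted in months.
PV = PMT × [(1 − (1+r)^−n)/r] = 4,750 × [1 − (1+r)^−60] / r = CHF 219,724.77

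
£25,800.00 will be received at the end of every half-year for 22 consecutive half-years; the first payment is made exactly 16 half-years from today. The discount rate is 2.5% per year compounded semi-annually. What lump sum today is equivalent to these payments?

£409,658.51

Ordinary annuity of 22 payments, first payment at period 16.
Periodic rate r = 0.025/2 per half-year; n is counted in half-years.
The ordinary-annuity PV formula values the stream one period before the first payment (period 15); discount that back 15 periods:
PV₀ = 25,800 × [1 − (1+r)^−22] / r × (1+r)^−15 = £409,658.51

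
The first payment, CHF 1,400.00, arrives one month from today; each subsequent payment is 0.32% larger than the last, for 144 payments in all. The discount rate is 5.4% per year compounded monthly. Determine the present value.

CHF 183,213.22

Periodic rate r = 0.054/12 per month; n is counted in months.
Growing ordinary annuity: PV = PMT₁ × [1 − ((1+g)/(1+r))^n] / (r − g) = 1,400 × [1 − ((1+0.0032)/(1+r))^144] / (r − 0.0032) = CHF 183,213.22.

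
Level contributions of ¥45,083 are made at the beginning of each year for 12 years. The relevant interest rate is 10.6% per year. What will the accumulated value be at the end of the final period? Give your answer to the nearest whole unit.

This is an annuity due: 12 deposits of ¥45,083 at the beginning of each year.
Periodic rate r = 0.106 per year.
FV = PMT × [((1+r)^n − 1)/r] × (1+r) = 45,083 × [(1+r)^12 − 1] / r × (1+r) = ¥1,105,487

¥1,105,487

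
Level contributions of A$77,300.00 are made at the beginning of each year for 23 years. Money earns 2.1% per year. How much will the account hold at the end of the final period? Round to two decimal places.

This is an annuity due: 23 deposits of A$77,300.00 at the beginning of each year.
Periodic rate r = 0.021 per year.
FV = PMT × [((1+r)^n − 1)/r] × (1+r) = 77,300 × [(1+r)^23 − 1] / r × (1+r) = A$2,303,218.31

A$2,303,218.31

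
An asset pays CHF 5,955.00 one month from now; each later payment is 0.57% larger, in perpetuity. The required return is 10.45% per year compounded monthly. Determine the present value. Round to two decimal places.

Periodic rate r = 0.1045/12 per month.
Growing perpetuity (Gordon): PV = PMT₁ / (r − g) = 5,955 / (r − 0.0057) = CHF 1,979,501.39.

CHF 1,979,501.39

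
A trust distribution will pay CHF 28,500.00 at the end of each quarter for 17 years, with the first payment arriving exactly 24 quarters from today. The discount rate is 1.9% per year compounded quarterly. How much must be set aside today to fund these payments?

CHF 1,482,159.21

Ordinary annuity of 68 payments, first payment at period 24.
Periodic rate r = 0.019/4 per quarter; n is counted in quarters.
The ordinary-annuity PV formula values the stream one period before the first payment (period 23); discount that back 23 periods:
PV₀ = 28,500 × [1 − (1+r)^−68] / r × (1+r)^−23 = CHF 1,482,159.21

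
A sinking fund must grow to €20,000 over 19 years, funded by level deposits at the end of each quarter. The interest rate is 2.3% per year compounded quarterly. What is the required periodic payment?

€210.58

Level ordinary annuity; solve FV = PMT × [((1+r)^n − 1)/r] for PMT.
Periodic rate r = 0.023/4 per quarter; n is counted in quarters.
With n = 76: PMT = 20,000 / ([((1+r)^n − 1)/r]) = €210.58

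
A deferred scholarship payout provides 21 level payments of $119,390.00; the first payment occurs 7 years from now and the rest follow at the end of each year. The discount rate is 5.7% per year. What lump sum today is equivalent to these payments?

Ordinary annuity of 21 payments, first payment at period 7.
Periodic rate r = 0.057 per year.
The ordinary-annuity PV formula values the stream one period before the first payment (period 6); discount that back 6 periods:
PV₀ = 119,390 × [1 − (1+r)^−21] / r × (1+r)^−6 = $1,033,020.19

$1,033,020.19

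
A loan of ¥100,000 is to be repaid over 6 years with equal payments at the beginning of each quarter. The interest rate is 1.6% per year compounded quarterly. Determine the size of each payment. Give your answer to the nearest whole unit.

¥4,361

Level annuity due; solve PV = PMT × [(1 − (1+r)^−n)/r] × (1+r) for PMT.
Periodic rate r = 0.016/4 per quarter; n is counted in quarters.
With n = 24: PMT = 100,000 / ([(1 − (1+r)^−n)/r] × (1+r)) = ¥4,361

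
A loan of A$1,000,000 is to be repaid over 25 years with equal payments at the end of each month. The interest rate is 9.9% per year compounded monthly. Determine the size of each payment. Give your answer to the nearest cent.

A$9,016.61

Level ordinary annuity; solve PV = PMT × [(1 − (1+r)^−n)/r] for PMT.
Periodic rate r = 0.099/12 per month; n is counted in months.
With n = 300: PMT = 1,000,000 / ([(1 − (1+r)^−n)/r]) = A$9,016.61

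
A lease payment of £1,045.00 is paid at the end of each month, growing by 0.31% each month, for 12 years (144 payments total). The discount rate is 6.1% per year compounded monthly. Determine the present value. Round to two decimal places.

Periodic rate r = 0.061/12 per month; n is counted in months.
Growing ordinary annuity: PV = PMT₁ × [1 − ((1+g)/(1+r))^n] / (r − g) = 1,045 × [1 − ((1+0.0031)/(1+r))^144] / (r − 0.0031) = £130,437.97.

£130,437.97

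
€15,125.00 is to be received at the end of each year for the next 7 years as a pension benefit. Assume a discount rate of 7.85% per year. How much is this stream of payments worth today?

€79,151.94

This is an ordinary annuity: 7 payments of €15,125.00 at the end of each year.
Periodic rate r = 0.0785 per year.
PV = PMT × [(1 − (1+r)^−n)/r] = 15,125 × [1 − (1+r)^−7] / r = €79,151.94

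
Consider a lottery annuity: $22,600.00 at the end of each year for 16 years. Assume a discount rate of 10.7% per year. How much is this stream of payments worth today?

$169,684.88

This is an ordinary annuity: 16 payments of $22,600.00 at the end of each year.
Periodic rate r = 0.107 per year.
PV = PMT × [(1 − (1+r)^−n)/r] = 22,600 × [1 − (1+r)^−16] / r = $169,684.88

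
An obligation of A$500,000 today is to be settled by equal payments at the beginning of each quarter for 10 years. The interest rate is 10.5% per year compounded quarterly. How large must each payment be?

Level annuity due; solve PV = PMT × [(1 − (1+r)^−n)/r] × (1+r) for PMT.
Periodic rate r = 0.105/4 per quarter; n is counted in quarters.
With n = 40: PMT = 500,000 / ([(1 − (1+r)^−n)/r] × (1+r)) = A$19,819.43

A$19,819.43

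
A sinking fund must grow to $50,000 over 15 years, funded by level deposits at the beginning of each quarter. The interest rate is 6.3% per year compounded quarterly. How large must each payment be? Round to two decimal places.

$498.92

Level annuity due; solve FV = PMT × [((1+r)^n − 1)/r] × (1+r) for PMT.
Periodic rate r = 0.063/4 per quarter; n is counted in quarters.
With n = 60: PMT = 50,000 / ([((1+r)^n − 1)/r] × (1+r)) = $498.92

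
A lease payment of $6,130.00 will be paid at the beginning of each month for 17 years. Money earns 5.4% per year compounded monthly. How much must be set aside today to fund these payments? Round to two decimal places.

$820,819.70

This is an annuity due: 204 payments of $6,130.00 at the beginning of each month.
Periodic rate r = 0.054/12 per month; n is counted in months.
PV = PMT × [(1 − (1+r)^−n)/r] × (1+r) = 6,130 × [1 − (1+r)^−204] / r × (1+r) = $820,819.70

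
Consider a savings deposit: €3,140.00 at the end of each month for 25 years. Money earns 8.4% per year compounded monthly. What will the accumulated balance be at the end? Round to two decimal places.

€3,187,837.99

This is an ordinary annuity: 300 deposits of €3,140.00 at the end of each month.
Periodic rate r = 0.084/12 per month; n is counted in months.
FV = PMT × [((1+r)^n − 1)/r] = 3,140 × [(1+r)^300 − 1] / r = €3,187,837.99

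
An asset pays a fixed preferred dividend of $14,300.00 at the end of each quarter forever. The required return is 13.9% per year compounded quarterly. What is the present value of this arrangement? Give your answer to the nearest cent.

Periodic rate r = 0.139/4 per quarter.
Level perpetuity: PV = PMT / r = 14,300 / (0.139/4) = $411,510.79.

$411,510.79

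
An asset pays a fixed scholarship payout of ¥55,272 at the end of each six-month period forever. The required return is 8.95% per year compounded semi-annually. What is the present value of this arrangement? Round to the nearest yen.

Periodic rate r = 0.0895/2 per half-year.
Level perpetuity: PV = PMT / r = 55,272 / (0.0895/2) = ¥1,235,128.

¥1,235,128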